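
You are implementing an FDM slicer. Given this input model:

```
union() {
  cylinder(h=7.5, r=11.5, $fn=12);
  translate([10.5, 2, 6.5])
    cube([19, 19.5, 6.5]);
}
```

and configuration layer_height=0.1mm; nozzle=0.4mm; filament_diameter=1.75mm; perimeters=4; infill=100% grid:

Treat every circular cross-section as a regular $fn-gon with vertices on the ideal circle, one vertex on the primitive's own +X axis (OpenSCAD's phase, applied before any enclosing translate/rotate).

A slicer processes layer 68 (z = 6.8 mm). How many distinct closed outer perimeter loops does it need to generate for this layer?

At z = 6.8 mm: the r=11.5 cylinder gives a regular 12-gon of circumradius 11.5 (constant along its height); the cube at (10.5, 2) (footprint 19×19.5) is included at this height; Combining (union): the regions partially overlap (shared area 0.40 mm²), so overlapping operands fuse into one piece — 1 connected region. The result has 1 disconnected region.

1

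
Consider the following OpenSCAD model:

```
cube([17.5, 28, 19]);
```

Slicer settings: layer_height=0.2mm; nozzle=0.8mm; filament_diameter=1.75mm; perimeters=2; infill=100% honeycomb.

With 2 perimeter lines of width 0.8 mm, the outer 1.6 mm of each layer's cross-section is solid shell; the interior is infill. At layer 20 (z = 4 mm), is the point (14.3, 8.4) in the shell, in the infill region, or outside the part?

infill

At z = 4 mm: the 17.5×28 cube contributes its full rectangle. Overall, the cross-section is a single solid region. The nearest boundary edge runs (17.50, 0.00)→(17.50, 28.00); distance from the point to it = 3.20 mm. The point is inside the cross-section and 3.20 mm from the nearest boundary — more than the 1.6 mm shell width (2 × 0.8), so it's in the infill interior.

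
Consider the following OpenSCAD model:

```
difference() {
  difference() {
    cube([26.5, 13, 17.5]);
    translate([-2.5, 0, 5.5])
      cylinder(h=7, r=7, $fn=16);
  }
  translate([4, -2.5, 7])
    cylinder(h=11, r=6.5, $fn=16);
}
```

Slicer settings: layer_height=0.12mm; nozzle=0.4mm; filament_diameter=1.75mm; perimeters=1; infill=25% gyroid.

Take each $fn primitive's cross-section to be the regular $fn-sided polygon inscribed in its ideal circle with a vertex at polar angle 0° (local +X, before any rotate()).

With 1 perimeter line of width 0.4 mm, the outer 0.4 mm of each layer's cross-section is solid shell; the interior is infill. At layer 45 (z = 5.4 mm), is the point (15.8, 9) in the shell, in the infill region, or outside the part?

infill

At z = 5.4 mm: the 26.5×13 cube contributes its full rectangle; the cylinder at (-2.5, 0) is absent (z outside [5.5, 12.5]); Subtracting the remaining from the first: none of the subtracted shapes is present at this height, so the 26.5×13 cube is unchanged — 1 connected region; the cylinder at (4, -2.5) is absent (z outside [7, 18]); Taking the first minus the rest: none of the subtracted shapes is present at this height, so that combined region is unchanged — 1 connected region. Overall, the cross-section is a single solid region. The nearest boundary edge runs (26.50, 13.00)→(0.00, 13.00); distance from the point to it = 4.00 mm. The point is inside the cross-section and 4.00 mm from the nearest boundary — more than the 0.4 mm shell width (1 × 0.4), so it's in the infill interior.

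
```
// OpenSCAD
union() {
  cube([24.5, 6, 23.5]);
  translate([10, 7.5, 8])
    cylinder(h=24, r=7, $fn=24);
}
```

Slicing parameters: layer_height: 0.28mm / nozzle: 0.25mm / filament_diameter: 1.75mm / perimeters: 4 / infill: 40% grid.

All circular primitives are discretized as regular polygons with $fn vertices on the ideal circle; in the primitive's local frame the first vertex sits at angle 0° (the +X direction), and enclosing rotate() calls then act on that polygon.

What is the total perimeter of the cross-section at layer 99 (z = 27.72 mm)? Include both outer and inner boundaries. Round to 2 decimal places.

At z = 27.72 mm: the cube does not reach this height (z outside [0, 23.5]); the cylinder at (10, 7.5): section is a regular 24-gon, circumradius r=7 (perimeter = 2·24·7.000·sin(180°/24) = 43.86 mm); Combining (union): only the r=7 cylinder at (10, 7.5) is present, so the union is just that shape — boundary = 43.86 mm. Overall, the cross-section is a single solid region. Total boundary length (outer) = 43.86 mm.

43.86 mm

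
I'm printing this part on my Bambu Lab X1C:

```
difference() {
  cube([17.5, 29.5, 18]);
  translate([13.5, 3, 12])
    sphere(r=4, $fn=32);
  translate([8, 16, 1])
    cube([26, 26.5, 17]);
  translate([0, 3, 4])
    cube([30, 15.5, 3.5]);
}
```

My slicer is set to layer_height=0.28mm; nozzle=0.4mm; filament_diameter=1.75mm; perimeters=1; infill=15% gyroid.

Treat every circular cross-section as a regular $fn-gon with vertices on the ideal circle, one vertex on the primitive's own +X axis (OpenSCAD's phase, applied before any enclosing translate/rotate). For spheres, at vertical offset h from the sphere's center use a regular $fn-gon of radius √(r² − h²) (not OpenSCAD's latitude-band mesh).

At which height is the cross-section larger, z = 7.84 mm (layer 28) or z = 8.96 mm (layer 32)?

layer 28 (z = 7.84 mm)

Layer 28 (z = 7.84): the cube (footprint 17.5×29.5) is included at this height (area 516.25 mm²); the sphere at (13.5, 3) is not intersected at this z (|z−center|=4.160 > r=4); the cube at (8, 16) is present — its section is the full 26×26.5 rectangle (area 689.00 mm²); the cube at (0, 3) is absent (z outside [4, 7.5]); Subtracting the remaining from the first: starting from the 17.5×29.5 cube (516.25 mm²), the 26×26.5 cube at (8, 16) partially overlaps it — only the 128.25 mm² overlap (of its 689.00 mm²) is removed, clipping the outline — area = 388.00 mm². So its area = 388.00 mm². Layer 32 (z = 8.96): the cube is present — its section is the full 17.5×29.5 rectangle (area 516.25 mm²); the r=4 sphere at (13.5, 3) slices to a regular 32-gon of circumradius 2.600 (√(r²−h²) with h=3.04 from center) (area = (32/2)·2.600²·sin(360°/32) = 21.10 mm²); the 26×26.5 cube at (8, 16) contributes its full rectangle (area 689.00 mm²); the cube at (0, 3) is absent (z outside [4, 7.5]); After the difference (first − rest): starting from the 17.5×29.5 cube (516.25 mm²), the r=4 sphere at (13.5, 3) lies wholly inside it (removes its full 21.10 mm² and its 16.31 mm outline becomes a hole wall); the 26×26.5 cube at (8, 16) partially overlaps it — only the 128.25 mm² overlap (of its 689.00 mm²) is removed, clipping the outline — area = 366.90 mm². So its area = 366.90 mm². Layer 28 is larger (388.00 vs 366.90 mm²).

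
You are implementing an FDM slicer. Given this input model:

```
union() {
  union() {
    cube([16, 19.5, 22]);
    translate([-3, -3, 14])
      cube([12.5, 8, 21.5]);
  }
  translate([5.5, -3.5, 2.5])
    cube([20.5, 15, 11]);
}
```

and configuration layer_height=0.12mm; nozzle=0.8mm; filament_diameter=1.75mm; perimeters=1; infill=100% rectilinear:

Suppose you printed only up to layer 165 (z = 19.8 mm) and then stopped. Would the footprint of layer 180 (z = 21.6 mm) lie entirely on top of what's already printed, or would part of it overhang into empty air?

entirely on top

Compare the two slices. At z = 19.8: the cube is present — its section is the full 16×19.5 rectangle (area 312.00 mm²); the cube at (-3, -3) (footprint 12.5×8) is included at this height (area 100.00 mm²); Combining (union): the regions partially overlap — summed areas 412.00 mm² minus the doubly-counted overlap 47.50 mm² gives 364.50 mm² — area = 364.50 mm²; the cube at (5.5, -3.5) is absent (z outside [2.5, 13.5]); Combining (union): only that combined region is present, so the union is just that shape — area = 364.50 mm². At z = 21.6: the 16×19.5 cube contributes its full rectangle (area 312.00 mm²); the cube at (-3, -3) (footprint 12.5×8) is included at this height (area 100.00 mm²); Merging all regions: the regions partially overlap — summed areas 412.00 mm² minus the doubly-counted overlap 47.50 mm² gives 364.50 mm² — area = 364.50 mm²; the cube at (5.5, -3.5) is not intersected at this z (z outside [2.5, 13.5]); Combining (union): only the result so far is present, so the union is just that shape — area = 364.50 mm². Checking containment: the cross-section at z = 21.6 is a subset of the cross-section at z = 19.8.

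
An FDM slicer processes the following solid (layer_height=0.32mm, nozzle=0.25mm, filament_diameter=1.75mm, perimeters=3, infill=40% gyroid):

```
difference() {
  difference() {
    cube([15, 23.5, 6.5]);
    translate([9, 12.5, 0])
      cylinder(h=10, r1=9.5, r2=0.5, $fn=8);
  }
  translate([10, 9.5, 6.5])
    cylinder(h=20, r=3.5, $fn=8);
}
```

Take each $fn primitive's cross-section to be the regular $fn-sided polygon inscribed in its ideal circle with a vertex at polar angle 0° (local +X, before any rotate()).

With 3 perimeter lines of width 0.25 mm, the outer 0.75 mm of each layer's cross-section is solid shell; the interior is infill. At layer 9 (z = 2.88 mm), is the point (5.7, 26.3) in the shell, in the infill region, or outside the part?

At z = 2.88 mm: the cube (footprint 15×23.5) is included at this height; the cone at (9, 12.5): at t=0.288 of its height the radius interpolates to r₁+(r₂−r₁)t = 6.908, giving a regular 8-gon of that circumradius; After the difference (first − rest): starting from the 15×23.5 cube, the cone at (9, 12.5) partially overlaps it — only the 132.98 mm² overlap (of its 134.97 mm²) is removed, clipping the outline — 1 connected region; the cylinder at (10, 9.5) is absent (z outside [6.5, 26.5]); Subtracting the remaining from the first: none of the subtracted shapes is present at this height, so the result so far is unchanged — 1 connected region. Overall, the cross-section is a single solid region. The nearest boundary edge runs (0.00, 23.50)→(15.00, 23.50); distance from the point to it = 2.80 mm. The point is not inside any of the regions above, so it lies outside the cross-section (2.80 mm from the nearest boundary).

outside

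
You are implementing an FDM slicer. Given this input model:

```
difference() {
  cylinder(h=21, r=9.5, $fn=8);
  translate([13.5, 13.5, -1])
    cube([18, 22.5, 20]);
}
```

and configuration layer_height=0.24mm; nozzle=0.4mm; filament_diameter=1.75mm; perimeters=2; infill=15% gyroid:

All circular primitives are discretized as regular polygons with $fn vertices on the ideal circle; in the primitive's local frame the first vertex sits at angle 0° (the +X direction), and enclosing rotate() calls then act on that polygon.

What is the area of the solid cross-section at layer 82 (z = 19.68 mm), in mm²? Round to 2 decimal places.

At z = 19.68 mm: the cylinder: section is a regular 8-gon, circumradius r=9.5 (area = (8/2)·9.500²·sin(360°/8) = 255.27 mm²); the cube at (13.5, 13.5) does not reach this height (z outside [-1, 19]); After the difference (first − rest): none of the subtracted shapes is present at this height, so the r=9.5 cylinder is unchanged — area = 255.27 mm². Overall, the cross-section is a single solid region. Net area = 255.27 mm².

255.27 mm²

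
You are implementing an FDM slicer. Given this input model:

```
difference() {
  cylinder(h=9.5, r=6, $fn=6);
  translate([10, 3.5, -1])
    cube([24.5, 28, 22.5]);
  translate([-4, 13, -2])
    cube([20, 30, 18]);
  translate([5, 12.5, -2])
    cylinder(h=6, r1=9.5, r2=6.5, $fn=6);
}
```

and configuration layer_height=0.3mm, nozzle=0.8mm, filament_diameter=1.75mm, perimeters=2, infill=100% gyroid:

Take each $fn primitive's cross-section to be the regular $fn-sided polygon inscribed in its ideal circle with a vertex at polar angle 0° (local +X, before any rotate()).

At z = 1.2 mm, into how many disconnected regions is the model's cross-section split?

At z = 1.2 mm: the r=6 cylinder contributes a regular 6-gon of circumradius 6; the cube at (10, 3.5) (footprint 24.5×28) is included at this height; the cube at (-4, 13) is present — its section is the full 20×30 rectangle; the cone at (5, 12.5) contributes a regular 6-gon of circumradius 7.900 (interpolated between r1=9.5 and r2=6.5 at t=0.533); Subtracting the remaining from the first: starting from the r=6 cylinder, the 24.5×28 cube at (10, 3.5) misses the remaining region (no effect); the 20×30 cube at (-4, 13) misses the remaining region (no effect); the cone at (5, 12.5) misses the remaining region (no effect) — 1 connected region. The result has 1 disconnected region.

1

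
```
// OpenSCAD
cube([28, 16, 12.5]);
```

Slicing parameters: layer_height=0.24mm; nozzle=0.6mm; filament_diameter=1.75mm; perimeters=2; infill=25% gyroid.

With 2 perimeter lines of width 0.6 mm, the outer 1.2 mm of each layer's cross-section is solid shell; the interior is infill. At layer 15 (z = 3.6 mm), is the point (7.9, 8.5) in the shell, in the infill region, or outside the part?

At z = 3.6 mm: the 28×16 cube contributes its full rectangle. Overall, the cross-section is a single solid region. The nearest boundary edge runs (28.00, 16.00)→(0.00, 16.00); distance from the point to it = 7.50 mm. The point is inside the cross-section and 7.50 mm from the nearest boundary — more than the 1.2 mm shell width (2 × 0.6), so it's in the infill interior.

infill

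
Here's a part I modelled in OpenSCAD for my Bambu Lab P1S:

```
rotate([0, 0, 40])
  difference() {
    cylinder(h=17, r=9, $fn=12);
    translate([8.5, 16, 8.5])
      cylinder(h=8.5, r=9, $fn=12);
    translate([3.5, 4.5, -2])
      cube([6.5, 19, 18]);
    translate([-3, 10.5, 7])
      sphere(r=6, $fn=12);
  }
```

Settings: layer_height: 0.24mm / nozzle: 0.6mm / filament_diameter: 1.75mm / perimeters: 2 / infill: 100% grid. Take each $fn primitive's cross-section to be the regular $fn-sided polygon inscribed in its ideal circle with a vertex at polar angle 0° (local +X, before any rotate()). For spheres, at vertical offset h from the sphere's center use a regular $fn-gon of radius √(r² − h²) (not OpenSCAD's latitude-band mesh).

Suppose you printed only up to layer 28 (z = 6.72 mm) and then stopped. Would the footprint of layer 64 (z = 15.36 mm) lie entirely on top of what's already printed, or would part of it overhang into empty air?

Compare the two slices. At z = 6.72: the cylinder: section is a regular 12-gon, circumradius r=9 (area = (12/2)·9.000²·sin(360°/12) = 243.00 mm²); the cylinder at (8.5, 16) is not intersected at this z (z outside [8.5, 17]); the cube at (3.5, 4.5) is present — its section is the full 6.5×19 rectangle (area 123.50 mm²); the sphere at (-3, 10.5): section is a regular 12-gon, circumradius = √(r²−h²) = √(6²−0.28²) = 5.993 (area = (12/2)·5.993²·sin(360°/12) = 107.76 mm²); After the difference (first − rest): starting from the r=9 cylinder (243.00 mm²), the 6.5×19 cube at (3.5, 4.5) partially overlaps it — only the 8.85 mm² overlap (of its 123.50 mm²) is removed, clipping the outline; the r=6 sphere at (-3, 10.5) partially overlaps it — only the 24.28 mm² overlap (of its 107.76 mm²) is removed, clipping the outline — area = 209.86 mm²; (rotated 40° about Z; rotation is an isometry so areas/perimeters/island counts are preserved). At z = 15.36: the r=9 cylinder gives a regular 12-gon of circumradius 9 (constant along its height) (area = (12/2)·9.000²·sin(360°/12) = 243.00 mm²); the r=9 cylinder at (8.5, 16) contributes a regular 12-gon of circumradius 9 (area = (12/2)·9.000²·sin(360°/12) = 243.00 mm²); the cube at (3.5, 4.5) (footprint 6.5×19) is included at this height (area 123.50 mm²); the sphere at (-3, 10.5) is not intersected at this z (|z−center|=8.360 > r=6); Taking the first minus the rest: starting from the r=9 cylinder (243.00 mm²), the r=9 cylinder at (8.5, 16) misses the remaining region (no effect); the 6.5×19 cube at (3.5, 4.5) partially overlaps it — only the 8.85 mm² overlap (of its 123.50 mm²) is removed, clipping the outline — area = 234.15 mm²; (rotated 40° about Z; rotation is an isometry so areas/perimeters/island counts are preserved). Checking containment: at z = 15.36 the cross-section extends beyond the z = 6.72 cross-section by about 24.28 mm².

part overhangs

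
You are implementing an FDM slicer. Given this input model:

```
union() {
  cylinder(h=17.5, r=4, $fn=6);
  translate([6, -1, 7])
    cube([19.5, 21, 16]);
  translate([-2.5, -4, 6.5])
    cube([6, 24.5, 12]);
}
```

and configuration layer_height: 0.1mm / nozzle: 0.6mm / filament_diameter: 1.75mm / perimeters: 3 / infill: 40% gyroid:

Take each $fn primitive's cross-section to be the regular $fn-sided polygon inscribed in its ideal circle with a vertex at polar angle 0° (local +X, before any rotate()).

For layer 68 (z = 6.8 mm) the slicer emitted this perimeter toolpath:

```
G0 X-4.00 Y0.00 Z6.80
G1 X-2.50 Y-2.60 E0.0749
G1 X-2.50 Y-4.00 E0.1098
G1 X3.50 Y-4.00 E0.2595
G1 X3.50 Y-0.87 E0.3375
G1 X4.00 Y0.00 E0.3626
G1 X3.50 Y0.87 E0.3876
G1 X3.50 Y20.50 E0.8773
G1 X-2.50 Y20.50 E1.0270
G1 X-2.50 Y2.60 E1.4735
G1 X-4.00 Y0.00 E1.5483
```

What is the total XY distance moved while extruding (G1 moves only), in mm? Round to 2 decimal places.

62.07 mm

Sum the Euclidean lengths of each G1 segment: total = 62.07 mm.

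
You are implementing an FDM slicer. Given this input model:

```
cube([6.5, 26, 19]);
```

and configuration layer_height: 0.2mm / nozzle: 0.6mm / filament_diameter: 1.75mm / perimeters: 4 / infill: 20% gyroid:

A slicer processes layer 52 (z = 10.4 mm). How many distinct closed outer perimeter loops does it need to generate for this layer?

At z = 10.4 mm: the cube is present — its section is the full 6.5×26 rectangle. The result has 1 disconnected region.

1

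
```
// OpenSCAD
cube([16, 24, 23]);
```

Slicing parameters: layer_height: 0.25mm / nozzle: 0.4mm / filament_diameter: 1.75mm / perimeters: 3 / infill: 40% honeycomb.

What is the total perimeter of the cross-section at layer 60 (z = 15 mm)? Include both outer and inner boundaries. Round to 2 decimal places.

At z = 15 mm: the cube is present — its section is the full 16×24 rectangle (perimeter 80.00 mm). Overall, the cross-section is a single solid region. Total boundary length (outer) = 80.00 mm.

80.00 mm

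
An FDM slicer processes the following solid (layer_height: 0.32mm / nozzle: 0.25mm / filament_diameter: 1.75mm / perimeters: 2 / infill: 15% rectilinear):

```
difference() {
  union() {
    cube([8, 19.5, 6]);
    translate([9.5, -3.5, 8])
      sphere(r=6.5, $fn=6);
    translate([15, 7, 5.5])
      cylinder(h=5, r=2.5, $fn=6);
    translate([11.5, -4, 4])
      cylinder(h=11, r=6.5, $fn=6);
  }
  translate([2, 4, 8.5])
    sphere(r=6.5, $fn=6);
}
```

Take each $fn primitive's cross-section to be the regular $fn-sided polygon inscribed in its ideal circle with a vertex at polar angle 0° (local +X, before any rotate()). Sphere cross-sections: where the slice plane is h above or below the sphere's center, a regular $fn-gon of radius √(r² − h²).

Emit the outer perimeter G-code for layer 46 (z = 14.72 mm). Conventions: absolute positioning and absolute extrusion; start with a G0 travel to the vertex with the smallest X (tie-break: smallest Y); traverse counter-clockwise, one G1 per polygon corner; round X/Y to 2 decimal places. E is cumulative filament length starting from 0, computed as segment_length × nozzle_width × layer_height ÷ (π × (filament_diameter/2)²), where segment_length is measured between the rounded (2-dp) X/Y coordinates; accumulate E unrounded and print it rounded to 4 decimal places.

G0 X5.00 Y-4.00 Z14.72
G1 X8.25 Y-9.63 E0.2162
G1 X14.75 Y-9.63 E0.4324
G1 X18.00 Y-4.00 E0.6486
G1 X14.75 Y1.63 E0.8648
G1 X8.25 Y1.63 E1.0810
G1 X5.00 Y-4.00 E1.2972

At z = 14.72 mm: the cube does not reach this height (z outside [0, 6]); the sphere at (9.5, -3.5) does not reach this height (|z−center|=6.720 > r=6.5); the cylinder at (15, 7) does not reach this height (z outside [5.5, 10.5]); the cylinder at (11.5, -4): section is a regular 6-gon, circumradius r=6.5; Merging all regions: only the r=6.5 cylinder at (11.5, -4) is present, so the union is just that shape — 1 connected region; the sphere at (2, 4): section is a regular 6-gon, circumradius = √(r²−h²) = √(6.5²−6.22²) = 1.887; After the difference (first − rest): starting from that combined region, the r=6.5 sphere at (2, 4) misses the remaining region (no effect) — 1 connected region. The outline is a single polygon with 6 vertices. Extrusion per mm of travel: 0.25 × 0.32 / (π × 0.875²) = 0.033260. Accumulating E over each segment gives final E = 1.2972.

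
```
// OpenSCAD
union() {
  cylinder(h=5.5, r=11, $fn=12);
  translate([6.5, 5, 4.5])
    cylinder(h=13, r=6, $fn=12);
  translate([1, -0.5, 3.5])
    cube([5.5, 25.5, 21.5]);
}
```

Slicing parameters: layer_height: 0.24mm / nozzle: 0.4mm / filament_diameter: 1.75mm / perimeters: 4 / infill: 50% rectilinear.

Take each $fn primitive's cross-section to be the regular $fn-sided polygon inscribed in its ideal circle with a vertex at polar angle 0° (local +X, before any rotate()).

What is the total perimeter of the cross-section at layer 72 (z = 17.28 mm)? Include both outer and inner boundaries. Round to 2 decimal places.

69.33 mm

At z = 17.28 mm: the cylinder is absent (z outside [0, 5.5]); the r=6 cylinder at (6.5, 5) gives a regular 12-gon of circumradius 6 (constant along its height) (perimeter = 2·12·6.000·sin(180°/12) = 37.27 mm); the cube at (1, -0.5) (footprint 5.5×25.5) is included at this height (perimeter 62.00 mm); Taking the union: the regions partially overlap (shared area 52.60 mm²), so the edge portions inside another operand are dropped and the merged outline is re-measured after clipping — boundary = 69.33 mm. Overall, the cross-section is a single solid region. Total boundary length (outer) = 69.33 mm.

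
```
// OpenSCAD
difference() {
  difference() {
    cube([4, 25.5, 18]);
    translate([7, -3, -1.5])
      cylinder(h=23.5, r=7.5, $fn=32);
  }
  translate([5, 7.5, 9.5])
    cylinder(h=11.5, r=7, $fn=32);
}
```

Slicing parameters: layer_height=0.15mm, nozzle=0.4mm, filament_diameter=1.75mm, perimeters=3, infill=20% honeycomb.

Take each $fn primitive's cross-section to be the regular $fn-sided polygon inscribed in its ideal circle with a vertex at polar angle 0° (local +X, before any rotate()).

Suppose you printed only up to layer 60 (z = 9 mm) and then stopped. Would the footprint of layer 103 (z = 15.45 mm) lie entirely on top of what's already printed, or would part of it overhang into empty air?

Compare the two slices. At z = 9: the cube is present — its section is the full 4×25.5 rectangle (area 102.00 mm²); the r=7.5 cylinder at (7, -3) gives a regular 32-gon of circumradius 7.5 (constant along its height) (area = (32/2)·7.500²·sin(360°/32) = 175.58 mm²); After the difference (first − rest): starting from the 4×25.5 cube (102.00 mm²), the r=7.5 cylinder at (7, -3) partially overlaps it — only the 9.27 mm² overlap (of its 175.58 mm²) is removed, clipping the outline — area = 92.73 mm²; the cylinder at (5, 7.5) does not reach this height (z outside [9.5, 21]); After the difference (first − rest): none of the subtracted shapes is present at this height, so the result so far is unchanged — area = 92.73 mm². At z = 15.45: the cube (footprint 4×25.5) is included at this height (area 102.00 mm²); the cylinder at (7, -3): section is a regular 32-gon, circumradius r=7.5 (area = (32/2)·7.500²·sin(360°/32) = 175.58 mm²); Taking the first minus the rest: starting from the 4×25.5 cube (102.00 mm²), the r=7.5 cylinder at (7, -3) partially overlaps it — only the 9.27 mm² overlap (of its 175.58 mm²) is removed, clipping the outline — area = 92.73 mm²; the r=7 cylinder at (5, 7.5) gives a regular 32-gon of circumradius 7 (constant along its height) (area = (32/2)·7.000²·sin(360°/32) = 152.95 mm²); Subtracting the remaining from the first: starting from that combined region (92.73 mm²), the r=7 cylinder at (5, 7.5) partially overlaps it — only the 43.86 mm² overlap (of its 152.95 mm²) is removed, clipping the outline — area = 48.87 mm². Checking containment: the cross-section at z = 15.45 is a subset of the cross-section at z = 9.

entirely on top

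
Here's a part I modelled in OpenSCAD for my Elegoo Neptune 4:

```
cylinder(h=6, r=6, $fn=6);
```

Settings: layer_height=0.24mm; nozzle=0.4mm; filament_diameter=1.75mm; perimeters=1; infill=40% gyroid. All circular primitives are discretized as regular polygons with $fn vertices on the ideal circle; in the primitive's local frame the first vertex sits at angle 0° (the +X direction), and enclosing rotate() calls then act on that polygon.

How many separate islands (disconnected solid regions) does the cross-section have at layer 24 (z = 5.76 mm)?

1

At z = 5.76 mm: the cylinder: section is a regular 6-gon, circumradius r=6. Overall, the cross-section is a single solid region. Island count = 1.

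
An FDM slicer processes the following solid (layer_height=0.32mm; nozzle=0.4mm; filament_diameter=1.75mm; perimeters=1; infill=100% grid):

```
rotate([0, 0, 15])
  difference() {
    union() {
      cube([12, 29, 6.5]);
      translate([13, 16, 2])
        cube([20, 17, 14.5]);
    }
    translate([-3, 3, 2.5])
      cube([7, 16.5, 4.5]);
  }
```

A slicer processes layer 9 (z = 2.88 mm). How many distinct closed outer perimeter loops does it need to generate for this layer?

At z = 2.88 mm: the 12×29 cube contributes its full rectangle; the cube at (13, 16) (footprint 20×17) is included at this height; Merging all regions: the 2 present regions are separate (no shared area or edge), so areas and boundary lengths simply add and each stays a separate island — 2 connected regions; the cube at (-3, 3) (footprint 7×16.5) is included at this height; Taking the first minus the rest: starting from the result so far, the 7×16.5 cube at (-3, 3) partially overlaps it — only the 66.00 mm² overlap (of its 115.50 mm²) is removed, clipping the outline — 2 connected regions; (whole slice rotated 15° about Z — lengths, areas and connectivity unchanged). The result has 2 disconnected regions.

2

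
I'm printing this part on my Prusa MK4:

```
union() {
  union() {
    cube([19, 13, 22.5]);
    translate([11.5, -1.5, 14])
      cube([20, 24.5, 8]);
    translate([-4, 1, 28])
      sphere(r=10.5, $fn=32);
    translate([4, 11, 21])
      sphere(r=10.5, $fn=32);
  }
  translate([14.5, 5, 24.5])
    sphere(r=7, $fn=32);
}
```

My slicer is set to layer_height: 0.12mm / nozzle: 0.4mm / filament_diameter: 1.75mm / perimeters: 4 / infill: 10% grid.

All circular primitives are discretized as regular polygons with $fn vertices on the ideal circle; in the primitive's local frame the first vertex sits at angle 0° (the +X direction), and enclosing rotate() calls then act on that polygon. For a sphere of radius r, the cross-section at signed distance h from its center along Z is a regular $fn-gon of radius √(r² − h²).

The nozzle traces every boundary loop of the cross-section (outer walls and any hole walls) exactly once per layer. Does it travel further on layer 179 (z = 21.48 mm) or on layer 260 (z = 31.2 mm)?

Layer 179 (z = 21.48): the 19×13 cube contributes its full rectangle (perimeter 64.00 mm); the cube at (11.5, -1.5) is present — its section is the full 20×24.5 rectangle (perimeter 89.00 mm); the sphere at (-4, 1): section is a regular 32-gon, circumradius = √(r²−h²) = √(10.5²−6.52²) = 8.230 (perimeter = 2·32·8.230·sin(180°/32) = 51.63 mm); the sphere at (4, 11): section is a regular 32-gon, circumradius = √(r²−h²) = √(10.5²−0.48²) = 10.489 (perimeter = 2·32·10.489·sin(180°/32) = 65.80 mm); Combining (union): the regions partially overlap (shared area 319.50 mm²), so the edge portions inside another operand are dropped and the merged outline is re-measured after clipping — boundary = 140.42 mm; the r=7 sphere at (14.5, 5) slices to a regular 32-gon of circumradius 6.315 (√(r²−h²) with h=3.02 from center) (perimeter = 2·32·6.315·sin(180°/32) = 39.61 mm); Combining (union): the regions partially overlap (shared area 124.25 mm²), so the edge portions inside another operand are dropped and the merged outline is re-measured after clipping — boundary = 140.05 mm. So its perimeter = 140.05 mm. Layer 260 (z = 31.2): the cube is absent (z outside [0, 22.5]); the cube at (11.5, -1.5) is absent (z outside [14, 22]); the r=10.5 sphere at (-4, 1) slices to a regular 32-gon of circumradius 10.000 (√(r²−h²) with h=3.2 from center) (perimeter = 2·32·10.000·sin(180°/32) = 62.73 mm); the r=10.5 sphere at (4, 11) slices to a regular 32-gon of circumradius 2.492 (√(r²−h²) with h=10.2 from center) (perimeter = 2·32·2.492·sin(180°/32) = 15.63 mm); Taking the union: the 2 present regions are separate (no shared area or edge), so areas and boundary lengths simply add and each stays a separate island — boundary = 78.37 mm; the r=7 sphere at (14.5, 5) contributes a regular 32-gon of circumradius √(7²−6.7²) = 2.027 (perimeter = 2·32·2.027·sin(180°/32) = 12.72 mm); Taking the union: the 2 present regions are separate (no shared area or edge), so areas and boundary lengths simply add and each stays a separate island — boundary = 91.08 mm. So its perimeter = 91.08 mm. Layer 179 is larger (140.05 vs 91.08 mm).

layer 179 (z = 21.48 mm)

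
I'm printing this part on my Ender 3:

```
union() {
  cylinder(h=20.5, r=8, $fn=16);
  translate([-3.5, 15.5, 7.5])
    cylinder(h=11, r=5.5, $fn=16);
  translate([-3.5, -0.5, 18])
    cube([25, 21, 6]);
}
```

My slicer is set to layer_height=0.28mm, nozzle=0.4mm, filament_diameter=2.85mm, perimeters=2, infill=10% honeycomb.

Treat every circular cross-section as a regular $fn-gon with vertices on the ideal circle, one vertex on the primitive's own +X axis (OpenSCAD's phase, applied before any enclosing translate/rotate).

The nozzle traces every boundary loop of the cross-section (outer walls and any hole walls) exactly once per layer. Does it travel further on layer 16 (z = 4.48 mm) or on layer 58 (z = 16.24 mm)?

layer 58 (z = 16.24 mm)

Layer 16 (z = 4.48): the r=8 cylinder contributes a regular 16-gon of circumradius 8 (perimeter = 2·16·8.000·sin(180°/16) = 49.94 mm); the cylinder at (-3.5, 15.5) is absent (z outside [7.5, 18.5]); the cube at (-3.5, -0.5) does not reach this height (z outside [18, 24]); Taking the union: only the r=8 cylinder is present, so the union is just that shape — boundary = 49.94 mm. So its perimeter = 49.94 mm. Layer 58 (z = 16.24): the r=8 cylinder gives a regular 16-gon of circumradius 8 (constant along its height) (perimeter = 2·16·8.000·sin(180°/16) = 49.94 mm); the r=5.5 cylinder at (-3.5, 15.5) contributes a regular 16-gon of circumradius 5.5 (perimeter = 2·16·5.500·sin(180°/16) = 34.34 mm); the cube at (-3.5, -0.5) is not intersected at this z (z outside [18, 24]); Merging all regions: the 2 present regions are separate (no shared area or edge), so areas and boundary lengths simply add and each stays a separate island — boundary = 84.28 mm. So its perimeter = 84.28 mm. Layer 58 is larger (84.28 vs 49.94 mm).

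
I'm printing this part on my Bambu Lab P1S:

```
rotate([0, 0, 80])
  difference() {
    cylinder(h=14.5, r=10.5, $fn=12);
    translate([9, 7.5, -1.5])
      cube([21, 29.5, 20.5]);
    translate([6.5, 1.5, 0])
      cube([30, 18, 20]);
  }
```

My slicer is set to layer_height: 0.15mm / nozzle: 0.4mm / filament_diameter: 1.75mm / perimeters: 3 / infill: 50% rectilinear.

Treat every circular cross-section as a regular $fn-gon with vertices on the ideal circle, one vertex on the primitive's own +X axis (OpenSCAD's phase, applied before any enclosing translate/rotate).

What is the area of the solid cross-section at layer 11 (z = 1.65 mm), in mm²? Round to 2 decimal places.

At z = 1.65 mm: the r=10.5 cylinder gives a regular 12-gon of circumradius 10.5 (constant along its height) (area = (12/2)·10.500²·sin(360°/12) = 330.75 mm²); the cube at (9, 7.5) (footprint 21×29.5) is included at this height (area 619.50 mm²); the cube at (6.5, 1.5) is present — its section is the full 30×18 rectangle (area 540.00 mm²); Subtracting the remaining from the first: starting from the r=10.5 cylinder (330.75 mm²), the 21×29.5 cube at (9, 7.5) misses the remaining region (no effect); the 30×18 cube at (6.5, 1.5) partially overlaps it — only the 14.97 mm² overlap (of its 540.00 mm²) is removed, clipping the outline — area = 315.78 mm²; (rotated 80° about Z; rotation is an isometry so areas/perimeters/island counts are preserved). Overall, the cross-section is a single solid region. Net area = 315.78 mm².

315.78 mm²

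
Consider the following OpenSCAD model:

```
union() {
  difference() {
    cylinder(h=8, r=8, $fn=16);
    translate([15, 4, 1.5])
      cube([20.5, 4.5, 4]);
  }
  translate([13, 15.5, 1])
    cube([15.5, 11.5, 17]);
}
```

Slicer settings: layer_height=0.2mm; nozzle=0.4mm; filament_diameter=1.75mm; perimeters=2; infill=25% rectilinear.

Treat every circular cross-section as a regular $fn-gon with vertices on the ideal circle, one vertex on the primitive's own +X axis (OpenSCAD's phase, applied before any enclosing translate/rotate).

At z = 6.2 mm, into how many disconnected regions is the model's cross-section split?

At z = 6.2 mm: the r=8 cylinder gives a regular 16-gon of circumradius 8 (constant along its height); the cube at (15, 4) is absent (z outside [1.5, 5.5]); Taking the first minus the rest: none of the subtracted shapes is present at this height, so the r=8 cylinder is unchanged — 1 connected region; the cube at (13, 15.5) is present — its section is the full 15.5×11.5 rectangle; Taking the union: the 2 present regions are separate (no shared area or edge), so areas and boundary lengths simply add and each stays a separate island — 2 connected regions. The result has 2 disconnected regions.

2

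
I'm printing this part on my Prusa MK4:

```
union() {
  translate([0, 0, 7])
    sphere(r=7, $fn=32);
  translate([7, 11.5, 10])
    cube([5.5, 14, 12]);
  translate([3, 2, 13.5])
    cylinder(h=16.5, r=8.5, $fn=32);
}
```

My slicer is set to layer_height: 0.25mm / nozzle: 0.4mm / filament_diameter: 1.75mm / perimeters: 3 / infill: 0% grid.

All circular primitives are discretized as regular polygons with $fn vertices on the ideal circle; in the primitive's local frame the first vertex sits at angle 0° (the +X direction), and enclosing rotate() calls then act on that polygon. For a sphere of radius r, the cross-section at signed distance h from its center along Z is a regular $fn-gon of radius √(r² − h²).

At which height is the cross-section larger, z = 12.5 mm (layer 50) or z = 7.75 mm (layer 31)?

Layer 50 (z = 12.5): the r=7 sphere contributes a regular 32-gon of circumradius √(7²−5.5²) = 4.330 (area = (32/2)·4.330²·sin(360°/32) = 58.53 mm²); the cube at (7, 11.5) (footprint 5.5×14) is included at this height (area 77.00 mm²); the cylinder at (3, 2) is not intersected at this z (z outside [13.5, 30]); Merging all regions: the 2 present regions are separate (no shared area or edge), so areas and boundary lengths simply add and each stays a separate island — area = 135.53 mm². So its area = 135.53 mm². Layer 31 (z = 7.75): the r=7 sphere contributes a regular 32-gon of circumradius √(7²−0.75²) = 6.960 (area = (32/2)·6.960²·sin(360°/32) = 151.19 mm²); the cube at (7, 11.5) is absent (z outside [10, 22]); the cylinder at (3, 2) is absent (z outside [13.5, 30]); Taking the union: only the r=7 sphere is present, so the union is just that shape — area = 151.19 mm². So its area = 151.19 mm². Layer 31 is larger (151.19 vs 135.53 mm²).

layer 31 (z = 7.75 mm)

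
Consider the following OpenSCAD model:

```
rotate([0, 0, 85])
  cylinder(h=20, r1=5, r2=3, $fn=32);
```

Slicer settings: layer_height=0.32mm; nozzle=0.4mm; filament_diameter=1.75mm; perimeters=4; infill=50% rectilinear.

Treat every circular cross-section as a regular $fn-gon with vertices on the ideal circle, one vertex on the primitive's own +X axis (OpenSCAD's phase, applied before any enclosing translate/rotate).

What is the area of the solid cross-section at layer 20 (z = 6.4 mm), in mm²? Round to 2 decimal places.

59.34 mm²

At z = 6.4 mm: the cone: at t=0.320 of its height the radius interpolates to r₁+(r₂−r₁)t = 4.360, giving a regular 32-gon of that circumradius (area = (32/2)·4.360²·sin(360°/32) = 59.34 mm²); (whole slice rotated 85° about Z — lengths, areas and connectivity unchanged). Overall, the cross-section is a single solid region. Net area = 59.34 mm².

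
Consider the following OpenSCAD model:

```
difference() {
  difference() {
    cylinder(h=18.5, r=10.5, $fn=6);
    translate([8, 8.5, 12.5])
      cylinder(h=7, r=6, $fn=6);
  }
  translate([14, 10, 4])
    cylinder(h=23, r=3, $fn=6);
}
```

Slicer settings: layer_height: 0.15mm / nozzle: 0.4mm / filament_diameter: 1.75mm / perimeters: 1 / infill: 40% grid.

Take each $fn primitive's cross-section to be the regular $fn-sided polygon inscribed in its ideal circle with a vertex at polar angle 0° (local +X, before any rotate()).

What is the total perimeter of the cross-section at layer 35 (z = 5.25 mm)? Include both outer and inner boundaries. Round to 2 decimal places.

At z = 5.25 mm: the r=10.5 cylinder gives a regular 6-gon of circumradius 10.5 (constant along its height) (perimeter = 2·6·10.500·sin(180°/6) = 63.00 mm); the cylinder at (8, 8.5) is not intersected at this z (z outside [12.5, 19.5]); Subtracting the remaining from the first: none of the subtracted shapes is present at this height, so the r=10.5 cylinder is unchanged — boundary = 63.00 mm; the r=3 cylinder at (14, 10) contributes a regular 6-gon of circumradius 3 (perimeter = 2·6·3.000·sin(180°/6) = 18.00 mm); Taking the first minus the rest: starting from the result so far, the r=3 cylinder at (14, 10) misses the remaining region (no effect) — boundary = 63.00 mm. Overall, the cross-section is a single solid region. Total boundary length (outer) = 63.00 mm.

63.00 mm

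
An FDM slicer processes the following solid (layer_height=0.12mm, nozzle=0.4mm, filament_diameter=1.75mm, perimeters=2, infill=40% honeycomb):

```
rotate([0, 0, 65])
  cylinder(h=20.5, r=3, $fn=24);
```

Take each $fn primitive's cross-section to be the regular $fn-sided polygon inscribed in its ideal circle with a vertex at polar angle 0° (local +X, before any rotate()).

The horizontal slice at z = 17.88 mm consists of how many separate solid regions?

1

At z = 17.88 mm: the cylinder: section is a regular 24-gon, circumradius r=3; (whole slice rotated 65° about Z — lengths, areas and connectivity unchanged). The result has 1 disconnected region.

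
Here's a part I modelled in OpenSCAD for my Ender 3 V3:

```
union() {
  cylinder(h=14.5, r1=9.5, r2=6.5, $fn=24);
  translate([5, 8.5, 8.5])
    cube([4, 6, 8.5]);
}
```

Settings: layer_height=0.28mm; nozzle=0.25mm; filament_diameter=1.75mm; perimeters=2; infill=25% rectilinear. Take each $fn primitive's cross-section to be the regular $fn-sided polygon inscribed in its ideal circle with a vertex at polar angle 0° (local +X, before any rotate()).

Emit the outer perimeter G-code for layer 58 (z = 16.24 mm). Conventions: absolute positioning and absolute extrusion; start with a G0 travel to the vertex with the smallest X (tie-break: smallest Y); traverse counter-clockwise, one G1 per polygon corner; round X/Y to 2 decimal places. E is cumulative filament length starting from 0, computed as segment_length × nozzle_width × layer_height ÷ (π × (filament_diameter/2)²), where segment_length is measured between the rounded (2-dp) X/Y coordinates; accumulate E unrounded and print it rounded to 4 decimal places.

G0 X5.00 Y8.50 Z16.24
G1 X9.00 Y8.50 E0.1164
G1 X9.00 Y14.50 E0.2910
G1 X5.00 Y14.50 E0.4074
G1 X5.00 Y8.50 E0.5821

At z = 16.24 mm: the cone is not intersected at this z (z outside [0, 14.5]); the 4×6 cube at (5, 8.5) contributes its full rectangle; Combining (union): only the 4×6 cube at (5, 8.5) is present, so the union is just that shape — 1 connected region. The outline is a single polygon with 4 vertices. Extrusion per mm of travel: 0.25 × 0.28 / (π × 0.875²) = 0.029103. Accumulating E over each segment gives final E = 0.5821.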